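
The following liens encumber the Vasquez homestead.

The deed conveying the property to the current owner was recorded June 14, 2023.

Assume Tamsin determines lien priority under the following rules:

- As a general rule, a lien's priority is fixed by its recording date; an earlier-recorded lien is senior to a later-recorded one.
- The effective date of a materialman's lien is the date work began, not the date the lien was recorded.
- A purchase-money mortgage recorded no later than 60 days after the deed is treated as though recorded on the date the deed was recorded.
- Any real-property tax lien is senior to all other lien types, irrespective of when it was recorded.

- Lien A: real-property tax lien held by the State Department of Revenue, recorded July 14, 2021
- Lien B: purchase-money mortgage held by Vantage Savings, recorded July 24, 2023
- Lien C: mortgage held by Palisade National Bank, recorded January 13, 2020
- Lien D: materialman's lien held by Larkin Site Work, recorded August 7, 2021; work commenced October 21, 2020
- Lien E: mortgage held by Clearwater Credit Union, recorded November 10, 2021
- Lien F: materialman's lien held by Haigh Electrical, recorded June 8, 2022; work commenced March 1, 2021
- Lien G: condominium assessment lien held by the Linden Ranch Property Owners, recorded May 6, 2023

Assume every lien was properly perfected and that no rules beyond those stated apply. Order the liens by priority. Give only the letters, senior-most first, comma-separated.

Effective dates: B was recorded within the 60-day window, so its effective date is the deed date June 14, 2023; D is treated as recorded October 21, 2020, the work-commencement date; F's effective date is March 1, 2021, when work began.
A is a real-property tax lien and takes priority over every other lien.
Among the remaining liens, by effective date: C (January 13, 2020), D (October 21, 2020), F (March 1, 2021), E (November 10, 2021), G (May 6, 2023), B (June 14, 2023).

A, C, D, F, E, G, B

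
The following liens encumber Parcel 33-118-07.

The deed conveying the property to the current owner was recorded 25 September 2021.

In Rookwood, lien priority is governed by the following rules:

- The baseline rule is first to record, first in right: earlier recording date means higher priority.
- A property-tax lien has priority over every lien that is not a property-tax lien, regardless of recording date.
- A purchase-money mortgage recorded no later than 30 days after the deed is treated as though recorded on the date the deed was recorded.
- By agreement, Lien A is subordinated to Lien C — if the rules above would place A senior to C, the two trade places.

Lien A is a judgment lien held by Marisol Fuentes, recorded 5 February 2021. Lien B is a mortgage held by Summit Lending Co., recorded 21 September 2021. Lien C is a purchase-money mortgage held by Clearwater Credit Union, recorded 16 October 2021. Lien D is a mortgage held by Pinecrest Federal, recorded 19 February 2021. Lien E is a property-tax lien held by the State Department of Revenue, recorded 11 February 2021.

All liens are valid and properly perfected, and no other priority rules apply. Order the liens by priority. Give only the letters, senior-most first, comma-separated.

Effective dates: C was recorded within the 30-day window, so its effective date is the deed date 25 September 2021.
As a property-tax lien, E is senior to every other lien.
The other liens, earliest effective date first: A (5 February 2021), D (19 February 2021), B (21 September 2021), C (25 September 2021).
Because A would otherwise rank above C, the subordination swaps them.

E, C, D, B, A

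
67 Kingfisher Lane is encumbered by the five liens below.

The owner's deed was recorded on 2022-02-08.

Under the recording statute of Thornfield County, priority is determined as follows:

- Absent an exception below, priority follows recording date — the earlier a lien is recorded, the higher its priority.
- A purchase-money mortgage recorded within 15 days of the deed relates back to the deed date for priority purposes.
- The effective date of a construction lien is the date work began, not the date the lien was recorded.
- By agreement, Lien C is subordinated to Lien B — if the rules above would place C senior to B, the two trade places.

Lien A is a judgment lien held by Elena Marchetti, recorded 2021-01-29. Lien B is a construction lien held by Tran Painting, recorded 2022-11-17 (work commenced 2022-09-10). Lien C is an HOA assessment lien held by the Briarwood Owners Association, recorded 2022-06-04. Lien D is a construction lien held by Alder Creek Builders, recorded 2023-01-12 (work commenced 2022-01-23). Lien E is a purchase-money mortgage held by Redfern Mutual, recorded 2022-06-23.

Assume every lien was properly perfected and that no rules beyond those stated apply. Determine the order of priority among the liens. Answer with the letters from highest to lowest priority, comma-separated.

Adjusting effective dates: B is treated as recorded 2022-09-10, the work-commencement date; D is treated as recorded 2022-01-23, the work-commencement date; E was recorded 135 days after the deed — beyond 15 days — so no relation-back applies.
Sorted by effective date: A (2021-01-29), D (2022-01-23), C (2022-06-04), E (2022-06-23), B (2022-09-10).
The subordination applies — C was senior to B — so C and B swap.

A, D, B, E, C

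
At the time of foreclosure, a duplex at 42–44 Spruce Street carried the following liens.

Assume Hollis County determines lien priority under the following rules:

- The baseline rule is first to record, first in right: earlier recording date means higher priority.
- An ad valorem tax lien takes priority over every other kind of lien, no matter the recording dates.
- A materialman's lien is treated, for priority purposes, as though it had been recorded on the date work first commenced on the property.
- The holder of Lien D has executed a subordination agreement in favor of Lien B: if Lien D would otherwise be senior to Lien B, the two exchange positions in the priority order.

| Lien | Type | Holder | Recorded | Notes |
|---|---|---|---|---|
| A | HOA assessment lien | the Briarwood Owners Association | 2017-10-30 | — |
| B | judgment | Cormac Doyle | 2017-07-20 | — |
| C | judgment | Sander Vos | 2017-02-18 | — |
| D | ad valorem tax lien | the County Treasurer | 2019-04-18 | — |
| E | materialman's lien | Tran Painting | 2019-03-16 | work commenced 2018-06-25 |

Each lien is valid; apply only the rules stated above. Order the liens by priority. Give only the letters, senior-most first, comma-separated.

B, C, D, A, E

Effective dates: E is treated as recorded 2018-06-25, the work-commencement date.
D, as an ad valorem tax lien, has superpriority and ranks first.
The other liens, earliest effective date first: C (2017-02-18), B (2017-07-20), A (2017-10-30), E (2018-06-25).
Because D would otherwise rank above B, the subordination swaps them.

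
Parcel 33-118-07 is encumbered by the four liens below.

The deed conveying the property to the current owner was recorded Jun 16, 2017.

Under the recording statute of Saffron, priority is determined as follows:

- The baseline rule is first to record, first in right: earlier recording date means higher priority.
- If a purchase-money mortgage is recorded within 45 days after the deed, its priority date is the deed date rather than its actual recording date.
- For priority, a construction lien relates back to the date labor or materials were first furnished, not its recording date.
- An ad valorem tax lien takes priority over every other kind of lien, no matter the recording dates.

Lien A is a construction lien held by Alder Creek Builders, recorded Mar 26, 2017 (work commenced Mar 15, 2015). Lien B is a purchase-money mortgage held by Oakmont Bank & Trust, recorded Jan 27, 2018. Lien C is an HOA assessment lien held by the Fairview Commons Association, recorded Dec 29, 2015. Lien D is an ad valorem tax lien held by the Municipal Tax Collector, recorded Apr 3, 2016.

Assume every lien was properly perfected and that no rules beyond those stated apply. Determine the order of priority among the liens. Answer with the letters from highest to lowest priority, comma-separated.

D, A, C, B

First, effective dates: A's effective date is Mar 15, 2015, when work began; B missed the 45-day window (225 days after the deed), so its recording date stands.
D is an ad valorem tax lien, so it outranks all other liens regardless of date.
The other liens, earliest effective date first: A (Mar 15, 2015), C (Dec 29, 2015), B (Jan 27, 2018).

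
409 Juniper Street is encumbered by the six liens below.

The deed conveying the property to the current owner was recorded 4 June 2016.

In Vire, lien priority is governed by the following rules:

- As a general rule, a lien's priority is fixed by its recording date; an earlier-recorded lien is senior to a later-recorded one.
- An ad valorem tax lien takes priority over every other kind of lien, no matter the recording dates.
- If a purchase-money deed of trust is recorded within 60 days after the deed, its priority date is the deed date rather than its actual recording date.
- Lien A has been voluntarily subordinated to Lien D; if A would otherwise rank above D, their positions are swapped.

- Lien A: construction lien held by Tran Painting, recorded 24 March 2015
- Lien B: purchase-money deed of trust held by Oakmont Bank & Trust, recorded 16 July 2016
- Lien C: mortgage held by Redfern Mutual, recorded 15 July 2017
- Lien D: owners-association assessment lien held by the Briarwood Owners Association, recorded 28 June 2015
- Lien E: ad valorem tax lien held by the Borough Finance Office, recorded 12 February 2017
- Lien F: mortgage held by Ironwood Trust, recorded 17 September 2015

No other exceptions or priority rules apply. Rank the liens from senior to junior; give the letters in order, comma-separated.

E, D, A, F, B, C

First, effective dates: B's effective date is the deed date, 4 June 2016.
E, as an ad valorem tax lien, has superpriority and ranks first.
The other liens, earliest effective date first: A (24 March 2015), D (28 June 2015), F (17 September 2015), B (4 June 2016), C (15 July 2017).
Because A would otherwise rank above D, the subordination swaps them.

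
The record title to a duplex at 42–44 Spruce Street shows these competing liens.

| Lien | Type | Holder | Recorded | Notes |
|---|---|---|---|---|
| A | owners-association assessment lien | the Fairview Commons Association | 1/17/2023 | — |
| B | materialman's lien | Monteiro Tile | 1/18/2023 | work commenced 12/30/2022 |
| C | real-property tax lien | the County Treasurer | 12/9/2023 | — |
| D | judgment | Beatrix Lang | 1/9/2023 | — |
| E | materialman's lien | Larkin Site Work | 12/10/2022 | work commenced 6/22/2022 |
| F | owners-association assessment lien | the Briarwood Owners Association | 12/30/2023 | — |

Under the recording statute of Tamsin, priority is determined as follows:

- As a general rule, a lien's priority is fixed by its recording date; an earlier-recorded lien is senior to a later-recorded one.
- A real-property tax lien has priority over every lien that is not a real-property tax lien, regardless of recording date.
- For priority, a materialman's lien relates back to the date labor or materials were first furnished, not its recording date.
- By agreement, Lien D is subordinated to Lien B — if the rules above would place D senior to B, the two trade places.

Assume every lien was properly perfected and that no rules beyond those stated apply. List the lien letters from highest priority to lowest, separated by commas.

Effective dates after the stated exceptions: B is treated as recorded 12/30/2022, the work-commencement date; E is treated as recorded 6/22/2022, the work-commencement date.
C, as a real-property tax lien, has superpriority and ranks first.
Among the remaining liens, by effective date: E (6/22/2022), B (12/30/2022), D (1/9/2023), A (1/17/2023), F (12/30/2023).
D already ranks below B; the subordination has no effect.

C, E, B, D, A, F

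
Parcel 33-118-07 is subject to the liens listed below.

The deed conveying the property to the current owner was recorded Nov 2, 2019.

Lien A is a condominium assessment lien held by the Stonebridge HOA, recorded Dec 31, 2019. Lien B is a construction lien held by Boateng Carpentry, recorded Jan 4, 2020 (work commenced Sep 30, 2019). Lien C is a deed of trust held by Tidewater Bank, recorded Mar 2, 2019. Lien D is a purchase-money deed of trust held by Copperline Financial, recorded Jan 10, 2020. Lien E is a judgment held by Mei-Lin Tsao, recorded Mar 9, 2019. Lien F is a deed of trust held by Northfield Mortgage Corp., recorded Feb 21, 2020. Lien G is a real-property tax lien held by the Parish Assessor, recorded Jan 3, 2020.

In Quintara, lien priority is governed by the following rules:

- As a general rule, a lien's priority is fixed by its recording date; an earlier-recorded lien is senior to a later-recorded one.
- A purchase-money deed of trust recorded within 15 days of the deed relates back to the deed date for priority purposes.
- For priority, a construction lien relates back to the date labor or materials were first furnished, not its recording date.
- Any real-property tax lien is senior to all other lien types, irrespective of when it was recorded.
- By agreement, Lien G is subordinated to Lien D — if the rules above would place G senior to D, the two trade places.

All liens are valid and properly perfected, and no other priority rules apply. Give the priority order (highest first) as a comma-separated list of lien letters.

D, C, E, B, A, G, F

First, effective dates: B's effective date is Sep 30, 2019, when work began; D was recorded 69 days after the deed, outside the 15-day window, so it keeps its recording date.
G is a real-property tax lien, so it outranks all other liens regardless of date.
Remaining liens by effective date: C (Mar 2, 2019), E (Mar 9, 2019), B (Sep 30, 2019), A (Dec 31, 2019), D (Jan 10, 2020), F (Feb 21, 2020).
Because G would otherwise rank above D, the subordination swaps them.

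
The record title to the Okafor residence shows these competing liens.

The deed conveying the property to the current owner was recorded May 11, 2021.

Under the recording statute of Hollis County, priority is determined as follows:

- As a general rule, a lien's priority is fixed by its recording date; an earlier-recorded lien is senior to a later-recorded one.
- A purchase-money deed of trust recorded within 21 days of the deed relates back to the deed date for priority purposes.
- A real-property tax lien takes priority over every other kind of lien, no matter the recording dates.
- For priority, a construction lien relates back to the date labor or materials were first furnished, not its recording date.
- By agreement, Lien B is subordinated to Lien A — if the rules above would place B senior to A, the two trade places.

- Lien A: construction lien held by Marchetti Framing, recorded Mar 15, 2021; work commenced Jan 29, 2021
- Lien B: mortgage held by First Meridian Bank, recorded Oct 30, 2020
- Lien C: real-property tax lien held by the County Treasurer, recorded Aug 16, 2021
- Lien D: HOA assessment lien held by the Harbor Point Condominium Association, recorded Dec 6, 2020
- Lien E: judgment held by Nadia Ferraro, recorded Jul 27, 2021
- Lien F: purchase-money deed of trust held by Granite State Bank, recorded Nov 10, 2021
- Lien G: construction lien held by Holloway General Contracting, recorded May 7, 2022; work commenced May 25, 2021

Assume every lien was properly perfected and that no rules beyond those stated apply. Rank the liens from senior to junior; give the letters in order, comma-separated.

Adjusting effective dates: A's effective date is Jan 29, 2021, when work began; F was recorded 183 days after the deed, outside the 21-day window, so it keeps its recording date; G's effective date is May 25, 2021, when work began.
C is a real-property tax lien and takes priority over every other lien.
Among the remaining liens, by effective date: B (Oct 30, 2020), D (Dec 6, 2020), A (Jan 29, 2021), G (May 25, 2021), E (Jul 27, 2021), F (Nov 10, 2021).
B would otherwise be senior to A, so under the subordination agreement B and A exchange positions.

C, A, D, B, G, E, F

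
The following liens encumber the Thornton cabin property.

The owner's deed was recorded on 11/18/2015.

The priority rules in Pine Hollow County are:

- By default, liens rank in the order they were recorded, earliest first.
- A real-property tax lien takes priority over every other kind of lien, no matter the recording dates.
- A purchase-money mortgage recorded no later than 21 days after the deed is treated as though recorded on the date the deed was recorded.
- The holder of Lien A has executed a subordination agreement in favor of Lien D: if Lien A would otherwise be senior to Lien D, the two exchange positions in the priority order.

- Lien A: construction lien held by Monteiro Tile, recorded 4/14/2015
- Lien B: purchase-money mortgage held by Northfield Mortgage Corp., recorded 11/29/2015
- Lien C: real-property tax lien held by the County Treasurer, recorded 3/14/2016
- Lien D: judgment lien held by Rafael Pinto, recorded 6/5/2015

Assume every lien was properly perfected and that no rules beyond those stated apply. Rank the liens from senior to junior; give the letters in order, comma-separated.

C, D, A, B

Effective dates: B relates back to the deed date 11/18/2015.
As a real-property tax lien, C is senior to every other lien.
Remaining liens by effective date: A (4/14/2015), D (6/5/2015), B (11/18/2015).
A is senior to D before the subordination, so the two trade places.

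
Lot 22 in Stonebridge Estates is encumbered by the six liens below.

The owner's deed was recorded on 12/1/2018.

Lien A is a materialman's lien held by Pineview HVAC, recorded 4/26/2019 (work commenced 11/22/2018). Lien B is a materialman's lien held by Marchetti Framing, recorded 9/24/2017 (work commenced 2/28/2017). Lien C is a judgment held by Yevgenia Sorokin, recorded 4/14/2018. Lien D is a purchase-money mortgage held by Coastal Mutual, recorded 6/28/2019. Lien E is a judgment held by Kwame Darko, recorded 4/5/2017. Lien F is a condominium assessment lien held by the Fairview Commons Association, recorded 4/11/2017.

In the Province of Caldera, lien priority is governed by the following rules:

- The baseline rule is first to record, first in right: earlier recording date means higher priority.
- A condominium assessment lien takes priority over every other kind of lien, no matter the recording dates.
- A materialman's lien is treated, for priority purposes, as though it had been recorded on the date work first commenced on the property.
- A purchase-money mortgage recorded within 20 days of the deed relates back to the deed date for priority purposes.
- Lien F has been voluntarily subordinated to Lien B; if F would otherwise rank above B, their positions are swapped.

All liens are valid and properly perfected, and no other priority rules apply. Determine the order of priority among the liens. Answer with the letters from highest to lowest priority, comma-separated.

B, F, E, C, A, D

Adjusting effective dates: A is treated as recorded 11/22/2018, the work-commencement date; B's effective date is 2/28/2017, when work began; D missed the 20-day window (209 days after the deed), so its recording date stands.
F is a condominium assessment lien and takes priority over every other lien.
Remaining liens by effective date: B (2/28/2017), E (4/5/2017), C (4/14/2018), A (11/22/2018), D (6/28/2019).
F is senior to B before the subordination, so the two trade places.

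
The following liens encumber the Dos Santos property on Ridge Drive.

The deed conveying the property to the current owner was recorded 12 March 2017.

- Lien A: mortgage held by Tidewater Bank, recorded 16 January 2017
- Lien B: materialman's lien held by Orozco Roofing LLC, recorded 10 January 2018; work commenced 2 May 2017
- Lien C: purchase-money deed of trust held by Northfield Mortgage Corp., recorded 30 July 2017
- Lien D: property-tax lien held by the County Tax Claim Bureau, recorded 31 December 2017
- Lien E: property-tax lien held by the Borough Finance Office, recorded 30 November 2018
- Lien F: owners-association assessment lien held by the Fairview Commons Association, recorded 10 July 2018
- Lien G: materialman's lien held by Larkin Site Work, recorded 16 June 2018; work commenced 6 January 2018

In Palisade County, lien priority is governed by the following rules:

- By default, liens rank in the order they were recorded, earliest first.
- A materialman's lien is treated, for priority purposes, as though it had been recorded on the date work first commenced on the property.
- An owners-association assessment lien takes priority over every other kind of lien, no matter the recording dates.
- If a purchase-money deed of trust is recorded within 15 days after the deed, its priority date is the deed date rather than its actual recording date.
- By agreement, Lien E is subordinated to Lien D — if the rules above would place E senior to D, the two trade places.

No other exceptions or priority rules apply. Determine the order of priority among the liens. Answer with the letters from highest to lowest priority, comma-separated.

F, A, B, C, D, G, E

First, effective dates: B is treated as recorded 2 May 2017, the work-commencement date; C missed the 15-day window (140 days after the deed), so its recording date stands; G relates back to 6 January 2018 (work commenced).
As an owners-association assessment lien, F is senior to every other lien.
Remaining liens by effective date: A (16 January 2017), B (2 May 2017), C (30 July 2017), D (31 December 2017), G (6 January 2018), E (30 November 2018).
E already ranks below D; the subordination has no effect.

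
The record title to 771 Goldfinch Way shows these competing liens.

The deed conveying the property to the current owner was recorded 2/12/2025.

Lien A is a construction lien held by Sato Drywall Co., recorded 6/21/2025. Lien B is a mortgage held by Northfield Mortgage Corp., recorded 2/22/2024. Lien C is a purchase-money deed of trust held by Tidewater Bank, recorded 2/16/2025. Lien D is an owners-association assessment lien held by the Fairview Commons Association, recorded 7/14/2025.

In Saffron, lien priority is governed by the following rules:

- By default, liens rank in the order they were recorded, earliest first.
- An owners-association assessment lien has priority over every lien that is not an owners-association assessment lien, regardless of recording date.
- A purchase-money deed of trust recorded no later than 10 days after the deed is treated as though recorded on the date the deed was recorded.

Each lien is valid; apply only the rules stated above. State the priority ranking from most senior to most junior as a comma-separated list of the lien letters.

First, effective dates: C was recorded within the 10-day window, so its effective date is the deed date 2/12/2025.
D is an owners-association assessment lien and takes priority over every other lien.
Ordering the rest by effective date: B (2/22/2024), C (2/12/2025), A (6/21/2025).

D, B, C, A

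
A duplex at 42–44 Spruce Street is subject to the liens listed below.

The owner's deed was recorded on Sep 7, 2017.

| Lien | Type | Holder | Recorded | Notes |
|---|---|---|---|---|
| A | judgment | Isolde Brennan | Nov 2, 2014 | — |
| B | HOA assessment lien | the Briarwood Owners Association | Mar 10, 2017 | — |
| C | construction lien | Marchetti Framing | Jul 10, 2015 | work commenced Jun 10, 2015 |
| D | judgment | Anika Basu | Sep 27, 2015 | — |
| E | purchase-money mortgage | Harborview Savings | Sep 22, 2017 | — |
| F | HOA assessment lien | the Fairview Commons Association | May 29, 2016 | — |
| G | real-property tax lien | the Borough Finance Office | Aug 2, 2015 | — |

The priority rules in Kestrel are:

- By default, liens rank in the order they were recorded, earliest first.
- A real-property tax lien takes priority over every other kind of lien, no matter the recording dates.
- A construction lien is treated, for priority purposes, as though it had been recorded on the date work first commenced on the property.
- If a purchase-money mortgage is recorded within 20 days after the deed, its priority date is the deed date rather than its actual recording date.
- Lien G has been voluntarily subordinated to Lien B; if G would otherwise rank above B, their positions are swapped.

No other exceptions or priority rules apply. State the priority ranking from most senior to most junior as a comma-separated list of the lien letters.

B, A, C, D, F, G, E

Adjusting effective dates: C is treated as recorded Jun 10, 2015, the work-commencement date; E was recorded within the 20-day window, so its effective date is the deed date Sep 7, 2017.
As a real-property tax lien, G is senior to every other lien.
Remaining liens by effective date: A (Nov 2, 2014), C (Jun 10, 2015), D (Sep 27, 2015), F (May 29, 2016), B (Mar 10, 2017), E (Sep 7, 2017).
Because G would otherwise rank above B, the subordination swaps them.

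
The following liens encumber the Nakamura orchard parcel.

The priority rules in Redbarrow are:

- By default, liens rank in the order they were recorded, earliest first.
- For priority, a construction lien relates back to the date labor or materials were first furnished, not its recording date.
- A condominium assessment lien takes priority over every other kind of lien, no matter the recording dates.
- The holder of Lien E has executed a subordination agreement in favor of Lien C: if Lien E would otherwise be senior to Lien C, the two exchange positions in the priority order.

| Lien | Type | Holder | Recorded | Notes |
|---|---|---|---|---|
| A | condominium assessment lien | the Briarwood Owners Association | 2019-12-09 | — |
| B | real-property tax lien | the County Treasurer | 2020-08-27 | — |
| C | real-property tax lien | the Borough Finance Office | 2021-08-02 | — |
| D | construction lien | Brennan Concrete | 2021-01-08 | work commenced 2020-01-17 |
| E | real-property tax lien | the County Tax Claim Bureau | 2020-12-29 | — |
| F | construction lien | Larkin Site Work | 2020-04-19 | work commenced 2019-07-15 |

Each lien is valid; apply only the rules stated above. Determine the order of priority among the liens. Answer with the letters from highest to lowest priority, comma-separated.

Adjusting effective dates: D's effective date is 2020-01-17, when work began; F relates back to 2019-07-15 (work commenced).
A, as a condominium assessment lien, has superpriority and ranks first.
The other liens, earliest effective date first: F (2019-07-15), D (2020-01-17), B (2020-08-27), E (2020-12-29), C (2021-08-02).
E is senior to C before the subordination, so the two trade places.

A, F, D, B, C, E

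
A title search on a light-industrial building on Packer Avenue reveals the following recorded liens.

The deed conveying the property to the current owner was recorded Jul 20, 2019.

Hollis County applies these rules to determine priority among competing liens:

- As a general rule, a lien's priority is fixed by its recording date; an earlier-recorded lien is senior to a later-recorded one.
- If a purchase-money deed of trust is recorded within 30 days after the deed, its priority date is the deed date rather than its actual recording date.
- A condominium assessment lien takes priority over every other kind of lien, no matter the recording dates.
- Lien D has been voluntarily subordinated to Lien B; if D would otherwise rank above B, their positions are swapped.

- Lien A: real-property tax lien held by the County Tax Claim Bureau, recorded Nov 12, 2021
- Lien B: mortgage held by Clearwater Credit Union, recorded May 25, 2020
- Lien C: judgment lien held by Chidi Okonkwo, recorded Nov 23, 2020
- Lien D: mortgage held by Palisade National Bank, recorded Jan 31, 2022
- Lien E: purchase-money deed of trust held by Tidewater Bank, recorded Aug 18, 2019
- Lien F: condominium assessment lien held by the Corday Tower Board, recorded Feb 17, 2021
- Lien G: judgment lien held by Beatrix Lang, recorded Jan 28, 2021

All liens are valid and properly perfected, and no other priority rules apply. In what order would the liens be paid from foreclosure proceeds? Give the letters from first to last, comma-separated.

F, E, B, C, G, A, D

First, effective dates: E was recorded within the 30-day window, so its effective date is the deed date Jul 20, 2019.
F, as a condominium assessment lien, has superpriority and ranks first.
Ordering the rest by effective date: E (Jul 20, 2019), B (May 25, 2020), C (Nov 23, 2020), G (Jan 28, 2021), A (Nov 12, 2021), D (Jan 31, 2022).
D already ranks below B; the subordination has no effect.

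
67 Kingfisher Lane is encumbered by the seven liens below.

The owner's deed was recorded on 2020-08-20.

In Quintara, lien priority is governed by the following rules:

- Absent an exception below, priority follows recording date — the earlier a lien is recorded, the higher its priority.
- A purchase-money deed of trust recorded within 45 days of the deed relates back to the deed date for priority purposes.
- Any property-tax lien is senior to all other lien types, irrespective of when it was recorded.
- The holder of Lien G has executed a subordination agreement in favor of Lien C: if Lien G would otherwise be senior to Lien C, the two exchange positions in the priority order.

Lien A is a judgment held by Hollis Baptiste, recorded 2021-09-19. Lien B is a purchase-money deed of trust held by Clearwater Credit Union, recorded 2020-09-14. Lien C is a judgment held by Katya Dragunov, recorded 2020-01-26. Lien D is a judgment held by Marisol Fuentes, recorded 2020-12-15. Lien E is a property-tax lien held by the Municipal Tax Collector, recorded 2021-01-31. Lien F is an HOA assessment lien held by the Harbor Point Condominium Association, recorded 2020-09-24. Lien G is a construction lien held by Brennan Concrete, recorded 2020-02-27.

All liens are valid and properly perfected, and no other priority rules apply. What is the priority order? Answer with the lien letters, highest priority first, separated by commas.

Effective dates after the stated exceptions: B relates back to the deed date 2020-08-20.
E is a property-tax lien, so it outranks all other liens regardless of date.
Ordering the rest by effective date: C (2020-01-26), G (2020-02-27), B (2020-08-20), F (2020-09-24), D (2020-12-15), A (2021-09-19).
Since G is not senior to C, the subordination leaves the order unchanged.

E, C, G, B, F, D, A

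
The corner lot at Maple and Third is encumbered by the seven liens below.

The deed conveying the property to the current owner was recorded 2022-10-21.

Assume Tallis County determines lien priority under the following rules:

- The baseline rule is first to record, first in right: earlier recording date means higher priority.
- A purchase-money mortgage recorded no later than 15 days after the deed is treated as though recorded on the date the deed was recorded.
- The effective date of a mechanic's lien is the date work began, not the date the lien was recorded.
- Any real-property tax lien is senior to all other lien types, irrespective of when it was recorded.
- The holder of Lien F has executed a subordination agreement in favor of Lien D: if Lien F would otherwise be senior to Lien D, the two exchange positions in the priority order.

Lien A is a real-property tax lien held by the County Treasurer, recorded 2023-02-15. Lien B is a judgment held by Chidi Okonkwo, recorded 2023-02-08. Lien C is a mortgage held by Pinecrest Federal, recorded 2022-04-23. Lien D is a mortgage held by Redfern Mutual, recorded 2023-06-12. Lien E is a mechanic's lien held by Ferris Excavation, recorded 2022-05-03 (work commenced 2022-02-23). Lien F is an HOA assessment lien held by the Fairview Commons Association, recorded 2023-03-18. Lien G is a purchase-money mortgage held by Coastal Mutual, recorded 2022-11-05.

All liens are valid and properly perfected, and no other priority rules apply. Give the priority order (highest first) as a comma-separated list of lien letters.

Effective dates: E's effective date is 2022-02-23, when work began; G was recorded within the 15-day window, so its effective date is the deed date 2022-10-21.
A is a real-property tax lien and takes priority over every other lien.
Remaining liens by effective date: E (2022-02-23), C (2022-04-23), G (2022-10-21), B (2023-02-08), F (2023-03-18), D (2023-06-12).
F would otherwise be senior to D, so under the subordination agreement F and D exchange positions.

A, E, C, G, B, D, F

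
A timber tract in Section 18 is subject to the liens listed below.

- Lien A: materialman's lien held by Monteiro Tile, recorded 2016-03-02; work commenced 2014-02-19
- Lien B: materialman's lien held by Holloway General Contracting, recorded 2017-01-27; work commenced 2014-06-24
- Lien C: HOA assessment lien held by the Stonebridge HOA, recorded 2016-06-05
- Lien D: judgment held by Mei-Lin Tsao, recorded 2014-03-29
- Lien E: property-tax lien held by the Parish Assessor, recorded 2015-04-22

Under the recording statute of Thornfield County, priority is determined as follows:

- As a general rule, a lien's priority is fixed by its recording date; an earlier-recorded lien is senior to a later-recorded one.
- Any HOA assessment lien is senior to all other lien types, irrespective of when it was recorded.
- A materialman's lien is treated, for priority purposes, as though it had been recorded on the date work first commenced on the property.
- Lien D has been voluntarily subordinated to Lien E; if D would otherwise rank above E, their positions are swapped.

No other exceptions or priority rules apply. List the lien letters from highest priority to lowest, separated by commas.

C, A, E, B, D

Effective dates: A's effective date is 2014-02-19, when work began; B relates back to 2014-06-24 (work commenced).
C is an HOA assessment lien, so it outranks all other liens regardless of date.
Remaining liens by effective date: A (2014-02-19), D (2014-03-29), B (2014-06-24), E (2015-04-22).
D is senior to E before the subordination, so the two trade places.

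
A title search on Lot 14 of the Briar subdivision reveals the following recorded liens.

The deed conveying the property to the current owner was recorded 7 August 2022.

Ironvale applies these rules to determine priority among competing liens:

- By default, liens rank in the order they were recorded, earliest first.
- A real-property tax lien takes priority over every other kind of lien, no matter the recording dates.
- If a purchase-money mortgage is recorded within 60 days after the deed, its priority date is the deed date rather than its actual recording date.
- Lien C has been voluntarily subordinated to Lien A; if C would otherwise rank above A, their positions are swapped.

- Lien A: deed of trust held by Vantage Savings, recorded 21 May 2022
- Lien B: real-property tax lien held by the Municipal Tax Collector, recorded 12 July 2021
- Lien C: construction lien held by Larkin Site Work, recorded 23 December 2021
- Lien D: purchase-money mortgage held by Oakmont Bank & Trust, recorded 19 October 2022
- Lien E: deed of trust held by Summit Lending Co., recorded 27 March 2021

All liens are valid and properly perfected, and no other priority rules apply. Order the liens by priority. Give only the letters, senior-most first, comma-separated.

Effective dates after the stated exceptions: D missed the 60-day window (73 days after the deed), so its recording date stands.
As a real-property tax lien, B is senior to every other lien.
Among the remaining liens, by effective date: E (27 March 2021), C (23 December 2021), A (21 May 2022), D (19 October 2022).
Because C would otherwise rank above A, the subordination swaps them.

B, E, A, C, D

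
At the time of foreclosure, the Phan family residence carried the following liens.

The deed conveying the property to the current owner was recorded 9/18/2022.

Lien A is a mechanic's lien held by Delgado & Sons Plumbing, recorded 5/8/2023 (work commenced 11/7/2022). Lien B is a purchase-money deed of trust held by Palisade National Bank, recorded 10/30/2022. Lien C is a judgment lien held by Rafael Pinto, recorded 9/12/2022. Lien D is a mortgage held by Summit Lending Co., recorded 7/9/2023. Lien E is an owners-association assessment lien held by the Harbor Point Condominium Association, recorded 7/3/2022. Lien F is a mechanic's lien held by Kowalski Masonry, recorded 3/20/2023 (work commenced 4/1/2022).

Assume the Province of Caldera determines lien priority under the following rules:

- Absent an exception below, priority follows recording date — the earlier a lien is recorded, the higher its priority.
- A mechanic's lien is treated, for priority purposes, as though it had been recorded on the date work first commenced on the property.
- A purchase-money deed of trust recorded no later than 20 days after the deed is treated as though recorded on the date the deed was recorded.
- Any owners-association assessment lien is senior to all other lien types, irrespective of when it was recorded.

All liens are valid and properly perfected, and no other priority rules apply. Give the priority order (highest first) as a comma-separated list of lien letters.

First, effective dates: A relates back to 11/7/2022 (work commenced); B was recorded 42 days after the deed, outside the 20-day window, so it keeps its recording date; F relates back to 4/1/2022 (work commenced).
E, as an owners-association assessment lien, has superpriority and ranks first.
Ordering the rest by effective date: F (4/1/2022), C (9/12/2022), B (10/30/2022), A (11/7/2022), D (7/9/2023).

E, F, C, B, A, D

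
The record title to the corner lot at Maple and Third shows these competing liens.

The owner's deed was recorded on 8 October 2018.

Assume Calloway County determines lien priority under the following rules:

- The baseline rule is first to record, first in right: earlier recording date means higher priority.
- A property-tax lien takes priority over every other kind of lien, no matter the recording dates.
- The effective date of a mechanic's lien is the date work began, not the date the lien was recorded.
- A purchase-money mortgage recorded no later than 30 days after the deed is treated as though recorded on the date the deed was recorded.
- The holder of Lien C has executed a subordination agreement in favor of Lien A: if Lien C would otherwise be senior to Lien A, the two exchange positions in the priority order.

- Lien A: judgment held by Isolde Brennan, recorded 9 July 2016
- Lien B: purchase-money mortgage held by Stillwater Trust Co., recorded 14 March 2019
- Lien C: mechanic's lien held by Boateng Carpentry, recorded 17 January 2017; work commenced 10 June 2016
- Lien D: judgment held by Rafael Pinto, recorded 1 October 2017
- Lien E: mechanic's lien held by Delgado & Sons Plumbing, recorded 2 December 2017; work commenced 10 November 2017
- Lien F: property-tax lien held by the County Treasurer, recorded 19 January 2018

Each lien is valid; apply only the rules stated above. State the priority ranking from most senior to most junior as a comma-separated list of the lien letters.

Effective dates: B was recorded 157 days after the deed — beyond 30 days — so no relation-back applies; C relates back to 10 June 2016 (work commenced); E relates back to 10 November 2017 (work commenced).
As a property-tax lien, F is senior to every other lien.
Remaining liens by effective date: C (10 June 2016), A (9 July 2016), D (1 October 2017), E (10 November 2017), B (14 March 2019).
The subordination applies — C was senior to A — so C and A swap.

F, A, C, D, E, B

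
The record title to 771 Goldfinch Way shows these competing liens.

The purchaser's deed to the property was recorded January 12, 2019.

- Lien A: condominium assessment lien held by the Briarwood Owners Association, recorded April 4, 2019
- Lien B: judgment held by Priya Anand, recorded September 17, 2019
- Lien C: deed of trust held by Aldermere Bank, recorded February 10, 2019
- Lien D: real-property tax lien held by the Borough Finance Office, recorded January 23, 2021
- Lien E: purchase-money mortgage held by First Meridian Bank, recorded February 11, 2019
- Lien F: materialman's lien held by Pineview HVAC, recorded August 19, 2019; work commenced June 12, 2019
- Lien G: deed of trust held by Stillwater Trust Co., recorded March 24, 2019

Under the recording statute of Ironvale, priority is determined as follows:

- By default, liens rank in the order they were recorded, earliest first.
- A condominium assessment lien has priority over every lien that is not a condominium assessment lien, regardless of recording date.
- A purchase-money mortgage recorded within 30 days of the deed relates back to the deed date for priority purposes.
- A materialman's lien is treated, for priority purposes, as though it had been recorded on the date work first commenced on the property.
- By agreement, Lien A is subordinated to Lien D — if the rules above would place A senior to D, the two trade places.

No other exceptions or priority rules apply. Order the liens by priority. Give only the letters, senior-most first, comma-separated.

D, E, C, G, F, B, A

Effective dates after the stated exceptions: E's effective date is the deed date, January 12, 2019; F relates back to June 12, 2019 (work commenced).
A is a condominium assessment lien, so it outranks all other liens regardless of date.
Among the remaining liens, by effective date: E (January 12, 2019), C (February 10, 2019), G (March 24, 2019), F (June 12, 2019), B (September 17, 2019), D (January 23, 2021).
A is senior to D before the subordination, so the two trade places.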